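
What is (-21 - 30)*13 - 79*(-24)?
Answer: 1233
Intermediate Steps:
(-21 - 30)*13 - 79*(-24) = -51*13 + 1896 = -663 + 1896 = 1233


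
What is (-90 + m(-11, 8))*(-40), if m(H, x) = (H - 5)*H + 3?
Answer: -3560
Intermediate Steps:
m(H, x) = 3 + H*(-5 + H) (m(H, x) = (-5 + H)*H + 3 = H*(-5 + H) + 3 = 3 + H*(-5 + H))
(-90 + m(-11, 8))*(-40) = (-90 + (3 + (-11)**2 - 5*(-11)))*(-40) = (-90 + (3 + 121 + 55))*(-40) = (-90 + 179)*(-40) = 89*(-40) = -3560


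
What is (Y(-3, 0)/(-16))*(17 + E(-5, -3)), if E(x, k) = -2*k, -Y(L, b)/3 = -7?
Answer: -483/16 ≈ -30.188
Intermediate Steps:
Y(L, b) = 21 (Y(L, b) = -3*(-7) = 21)
(Y(-3, 0)/(-16))*(17 + E(-5, -3)) = (21/(-16))*(17 - 2*(-3)) = (21*(-1/16))*(17 + 6) = -21/16*23 = -483/16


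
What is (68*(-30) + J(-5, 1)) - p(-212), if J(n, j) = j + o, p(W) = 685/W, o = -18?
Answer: -435399/212 ≈ -2053.8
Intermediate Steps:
J(n, j) = -18 + j (J(n, j) = j - 18 = -18 + j)
(68*(-30) + J(-5, 1)) - p(-212) = (68*(-30) + (-18 + 1)) - 685/(-212) = (-2040 - 17) - 685*(-1)/212 = -2057 - 1*(-685/212) = -2057 + 685/212 = -435399/212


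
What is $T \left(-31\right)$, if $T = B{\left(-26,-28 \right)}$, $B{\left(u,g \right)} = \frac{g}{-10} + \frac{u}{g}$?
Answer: $- \frac{8091}{70} \approx -115.59$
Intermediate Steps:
$B{\left(u,g \right)} = - \frac{g}{10} + \frac{u}{g}$ ($B{\left(u,g \right)} = g \left(- \frac{1}{10}\right) + \frac{u}{g} = - \frac{g}{10} + \frac{u}{g}$)
$T = \frac{261}{70}$ ($T = \left(- \frac{1}{10}\right) \left(-28\right) - \frac{26}{-28} = \frac{14}{5} - - \frac{13}{14} = \frac{14}{5} + \frac{13}{14} = \frac{261}{70} \approx 3.7286$)
$T \left(-31\right) = \frac{261}{70} \left(-31\right) = - \frac{8091}{70}$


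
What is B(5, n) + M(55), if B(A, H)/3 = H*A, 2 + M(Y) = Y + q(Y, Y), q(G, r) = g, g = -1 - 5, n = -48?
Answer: -673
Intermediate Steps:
g = -6
q(G, r) = -6
M(Y) = -8 + Y (M(Y) = -2 + (Y - 6) = -2 + (-6 + Y) = -8 + Y)
B(A, H) = 3*A*H (B(A, H) = 3*(H*A) = 3*(A*H) = 3*A*H)
B(5, n) + M(55) = 3*5*(-48) + (-8 + 55) = -720 + 47 = -673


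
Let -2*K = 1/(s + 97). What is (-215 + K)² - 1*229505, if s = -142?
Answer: -1484606699/8100 ≈ -1.8328e+5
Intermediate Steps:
K = 1/90 (K = -1/(2*(-142 + 97)) = -½/(-45) = -½*(-1/45) = 1/90 ≈ 0.011111)
(-215 + K)² - 1*229505 = (-215 + 1/90)² - 1*229505 = (-19349/90)² - 229505 = 374383801/8100 - 229505 = -1484606699/8100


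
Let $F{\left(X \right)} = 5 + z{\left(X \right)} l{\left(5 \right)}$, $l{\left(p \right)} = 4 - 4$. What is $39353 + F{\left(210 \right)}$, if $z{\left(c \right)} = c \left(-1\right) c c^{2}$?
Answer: $39358$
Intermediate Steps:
$l{\left(p \right)} = 0$ ($l{\left(p \right)} = 4 - 4 = 0$)
$z{\left(c \right)} = - c^{4}$ ($z{\left(c \right)} = - c c c^{2} = - c^{2} c^{2} = - c^{4}$)
$F{\left(X \right)} = 5$ ($F{\left(X \right)} = 5 + - X^{4} \cdot 0 = 5 + 0 = 5$)
$39353 + F{\left(210 \right)} = 39353 + 5 = 39358$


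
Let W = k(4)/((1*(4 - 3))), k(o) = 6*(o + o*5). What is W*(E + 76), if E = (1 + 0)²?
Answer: 11088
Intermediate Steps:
E = 1 (E = 1² = 1)
k(o) = 36*o (k(o) = 6*(o + 5*o) = 6*(6*o) = 36*o)
W = 144 (W = (36*4)/((1*(4 - 3))) = 144/((1*1)) = 144/1 = 144*1 = 144)
W*(E + 76) = 144*(1 + 76) = 144*77 = 11088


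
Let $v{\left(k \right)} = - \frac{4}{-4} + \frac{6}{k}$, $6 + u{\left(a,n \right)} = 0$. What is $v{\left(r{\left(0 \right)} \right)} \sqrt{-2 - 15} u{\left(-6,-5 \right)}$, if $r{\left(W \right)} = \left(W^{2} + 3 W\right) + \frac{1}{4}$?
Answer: $- 150 i \sqrt{17} \approx - 618.47 i$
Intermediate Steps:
$u{\left(a,n \right)} = -6$ ($u{\left(a,n \right)} = -6 + 0 = -6$)
$r{\left(W \right)} = \frac{1}{4} + W^{2} + 3 W$ ($r{\left(W \right)} = \left(W^{2} + 3 W\right) + \frac{1}{4} = \frac{1}{4} + W^{2} + 3 W$)
$v{\left(k \right)} = 1 + \frac{6}{k}$ ($v{\left(k \right)} = \left(-4\right) \left(- \frac{1}{4}\right) + \frac{6}{k} = 1 + \frac{6}{k}$)
$v{\left(r{\left(0 \right)} \right)} \sqrt{-2 - 15} u{\left(-6,-5 \right)} = \frac{6 + \left(\frac{1}{4} + 0^{2} + 3 \cdot 0\right)}{\frac{1}{4} + 0^{2} + 3 \cdot 0} \sqrt{-2 - 15} \left(-6\right) = \frac{6 + \left(\frac{1}{4} + 0 + 0\right)}{\frac{1}{4} + 0 + 0} \sqrt{-17} \left(-6\right) = \frac{1}{\frac{1}{4}} \left(6 + \frac{1}{4}\right) i \sqrt{17} \left(-6\right) = 4 \cdot \frac{25}{4} i \sqrt{17} \left(-6\right) = 25 i \sqrt{17} \left(-6\right) = - 150 i \sqrt{17}$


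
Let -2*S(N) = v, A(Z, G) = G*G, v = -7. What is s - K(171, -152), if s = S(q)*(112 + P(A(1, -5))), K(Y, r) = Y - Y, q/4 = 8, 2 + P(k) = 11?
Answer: 847/2 ≈ 423.50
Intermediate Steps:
A(Z, G) = G²
P(k) = 9 (P(k) = -2 + 11 = 9)
q = 32 (q = 4*8 = 32)
S(N) = 7/2 (S(N) = -½*(-7) = 7/2)
K(Y, r) = 0
s = 847/2 (s = 7*(112 + 9)/2 = (7/2)*121 = 847/2 ≈ 423.50)
s - K(171, -152) = 847/2 - 1*0 = 847/2 + 0 = 847/2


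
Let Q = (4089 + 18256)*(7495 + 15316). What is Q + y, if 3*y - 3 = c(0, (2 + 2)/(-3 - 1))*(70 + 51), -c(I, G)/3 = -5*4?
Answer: 509714216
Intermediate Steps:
c(I, G) = 60 (c(I, G) = -(-15)*4 = -3*(-20) = 60)
Q = 509711795 (Q = 22345*22811 = 509711795)
y = 2421 (y = 1 + (60*(70 + 51))/3 = 1 + (60*121)/3 = 1 + (⅓)*7260 = 1 + 2420 = 2421)
Q + y = 509711795 + 2421 = 509714216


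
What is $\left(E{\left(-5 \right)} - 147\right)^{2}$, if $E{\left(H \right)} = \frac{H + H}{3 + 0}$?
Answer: $\frac{203401}{9} \approx 22600.0$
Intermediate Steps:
$E{\left(H \right)} = \frac{2 H}{3}$
$\left(E{\left(-5 \right)} - 147\right)^{2} = \left(\frac{2}{3} \left(-5\right) - 147\right)^{2} = \left(- \frac{10}{3} - 147\right)^{2} = \left(- \frac{451}{3}\right)^{2} = \frac{203401}{9}$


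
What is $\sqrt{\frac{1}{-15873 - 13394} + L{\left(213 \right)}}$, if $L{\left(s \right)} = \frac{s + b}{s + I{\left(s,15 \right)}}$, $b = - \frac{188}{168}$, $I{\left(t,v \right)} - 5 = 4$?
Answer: $\frac{\sqrt{29429461117}}{175602} \approx 0.97693$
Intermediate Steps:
$I{\left(t,v \right)} = 9$ ($I{\left(t,v \right)} = 5 + 4 = 9$)
$b = - \frac{47}{42}$ ($b = \left(-188\right) \frac{1}{168} = - \frac{47}{42} \approx -1.119$)
$L{\left(s \right)} = \frac{- \frac{47}{42} + s}{9 + s}$ ($L{\left(s \right)} = \frac{s - \frac{47}{42}}{s + 9} = \frac{- \frac{47}{42} + s}{9 + s}$)
$\sqrt{\frac{1}{-15873 - 13394} + L{\left(213 \right)}} = \sqrt{\frac{1}{-15873 - 13394} + \frac{- \frac{47}{42} + 213}{9 + 213}} = \sqrt{\frac{1}{-29267} + \frac{1}{222} \cdot \frac{8899}{42}} = \sqrt{- \frac{1}{29267} + \frac{1}{222} \cdot \frac{8899}{42}} = \sqrt{- \frac{1}{29267} + \frac{8899}{9324}} = \sqrt{\frac{1005551}{1053612}} = \frac{\sqrt{29429461117}}{175602}$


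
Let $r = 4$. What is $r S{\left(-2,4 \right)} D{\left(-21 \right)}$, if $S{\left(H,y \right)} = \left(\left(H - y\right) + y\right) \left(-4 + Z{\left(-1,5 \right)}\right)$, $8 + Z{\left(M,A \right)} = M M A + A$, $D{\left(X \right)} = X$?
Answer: $-336$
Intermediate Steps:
$Z{\left(M,A \right)} = -8 + A + A M^{2}$ ($Z{\left(M,A \right)} = -8 + \left(M M A + A\right) = -8 + \left(M^{2} A + A\right) = -8 + \left(A M^{2} + A\right) = -8 + \left(A + A M^{2}\right) = -8 + A + A M^{2}$)
$S{\left(H,y \right)} = - 2 H$ ($S{\left(H,y \right)} = \left(\left(H - y\right) + y\right) \left(-4 + \left(-8 + 5 + 5 \left(-1\right)^{2}\right)\right) = H \left(-4 + \left(-8 + 5 + 5 \cdot 1\right)\right) = H \left(-4 + \left(-8 + 5 + 5\right)\right) = H \left(-4 + 2\right) = H \left(-2\right) = - 2 H$)
$r S{\left(-2,4 \right)} D{\left(-21 \right)} = 4 \left(\left(-2\right) \left(-2\right)\right) \left(-21\right) = 4 \cdot 4 \left(-21\right) = 16 \left(-21\right) = -336$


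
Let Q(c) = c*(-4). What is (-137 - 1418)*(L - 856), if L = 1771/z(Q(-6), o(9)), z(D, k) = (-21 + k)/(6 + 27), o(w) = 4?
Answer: 113507225/17 ≈ 6.6769e+6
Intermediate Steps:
Q(c) = -4*c
z(D, k) = -7/11 + k/33 (z(D, k) = (-21 + k)/33 = (-21 + k)*(1/33) = -7/11 + k/33)
L = -58443/17 (L = 1771/(-7/11 + (1/33)*4) = 1771/(-7/11 + 4/33) = 1771/(-17/33) = 1771*(-33/17) = -58443/17 ≈ -3437.8)
(-137 - 1418)*(L - 856) = (-137 - 1418)*(-58443/17 - 856) = -1555*(-72995/17) = 113507225/17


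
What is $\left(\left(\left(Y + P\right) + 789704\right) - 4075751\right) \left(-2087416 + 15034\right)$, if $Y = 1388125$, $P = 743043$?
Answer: $2393350451778$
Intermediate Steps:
$\left(\left(\left(Y + P\right) + 789704\right) - 4075751\right) \left(-2087416 + 15034\right) = \left(\left(\left(1388125 + 743043\right) + 789704\right) - 4075751\right) \left(-2087416 + 15034\right) = \left(\left(2131168 + 789704\right) - 4075751\right) \left(-2072382\right) = \left(2920872 - 4075751\right) \left(-2072382\right) = \left(-1154879\right) \left(-2072382\right) = 2393350451778$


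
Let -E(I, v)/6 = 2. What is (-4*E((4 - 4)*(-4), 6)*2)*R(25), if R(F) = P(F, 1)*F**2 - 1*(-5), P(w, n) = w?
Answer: 1500480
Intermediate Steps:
E(I, v) = -12 (E(I, v) = -6*2 = -12)
R(F) = 5 + F**3 (R(F) = F*F**2 - 1*(-5) = F**3 + 5 = 5 + F**3)
(-4*E((4 - 4)*(-4), 6)*2)*R(25) = (-4*(-12)*2)*(5 + 25**3) = (48*2)*(5 + 15625) = 96*15630 = 1500480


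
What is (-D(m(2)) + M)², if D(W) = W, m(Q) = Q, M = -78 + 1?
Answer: 6241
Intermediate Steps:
M = -77
(-D(m(2)) + M)² = (-1*2 - 77)² = (-2 - 77)² = (-79)² = 6241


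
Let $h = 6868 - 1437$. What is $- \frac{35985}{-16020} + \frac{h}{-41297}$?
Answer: $\frac{93271195}{44105196} \approx 2.1147$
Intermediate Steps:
$h = 5431$ ($h = 6868 - 1437 = 5431$)
$- \frac{35985}{-16020} + \frac{h}{-41297} = - \frac{35985}{-16020} + \frac{5431}{-41297} = \left(-35985\right) \left(- \frac{1}{16020}\right) + 5431 \left(- \frac{1}{41297}\right) = \frac{2399}{1068} - \frac{5431}{41297} = \frac{93271195}{44105196}$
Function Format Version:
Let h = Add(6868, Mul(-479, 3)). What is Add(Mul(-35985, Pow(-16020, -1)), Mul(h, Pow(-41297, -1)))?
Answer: Rational(93271195, 44105196) ≈ 2.1147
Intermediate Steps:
h = 5431 (h = Add(6868, -1437) = 5431)
Add(Mul(-35985, Pow(-16020, -1)), Mul(h, Pow(-41297, -1))) = Add(Mul(-35985, Pow(-16020, -1)), Mul(5431, Pow(-41297, -1))) = Add(Mul(-35985, Rational(-1, 16020)), Mul(5431, Rational(-1, 41297))) = Add(Rational(2399, 1068), Rational(-5431, 41297)) = Rational(93271195, 44105196)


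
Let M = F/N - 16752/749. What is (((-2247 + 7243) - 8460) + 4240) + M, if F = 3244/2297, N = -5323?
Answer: 6901757765676/9157971319 ≈ 753.63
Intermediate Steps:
F = 3244/2297 (F = 3244*(1/2297) = 3244/2297 ≈ 1.4123)
M = -204827977868/9157971319 (M = (3244/2297)/(-5323) - 16752/749 = (3244/2297)*(-1/5323) - 16752*1/749 = -3244/12226931 - 16752/749 = -204827977868/9157971319 ≈ -22.366)
(((-2247 + 7243) - 8460) + 4240) + M = (((-2247 + 7243) - 8460) + 4240) - 204827977868/9157971319 = ((4996 - 8460) + 4240) - 204827977868/9157971319 = (-3464 + 4240) - 204827977868/9157971319 = 776 - 204827977868/9157971319 = 6901757765676/9157971319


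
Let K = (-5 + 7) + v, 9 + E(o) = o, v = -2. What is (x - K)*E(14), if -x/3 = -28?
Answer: 420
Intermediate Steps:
E(o) = -9 + o
x = 84 (x = -3*(-28) = 84)
K = 0 (K = (-5 + 7) - 2 = 2 - 2 = 0)
(x - K)*E(14) = (84 - 1*0)*(-9 + 14) = (84 + 0)*5 = 84*5 = 420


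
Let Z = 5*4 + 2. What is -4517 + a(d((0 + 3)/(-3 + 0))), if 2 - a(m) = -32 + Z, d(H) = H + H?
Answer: -4505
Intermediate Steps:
d(H) = 2*H
Z = 22 (Z = 20 + 2 = 22)
a(m) = 12 (a(m) = 2 - (-32 + 22) = 2 - 1*(-10) = 2 + 10 = 12)
-4517 + a(d((0 + 3)/(-3 + 0))) = -4517 + 12 = -4505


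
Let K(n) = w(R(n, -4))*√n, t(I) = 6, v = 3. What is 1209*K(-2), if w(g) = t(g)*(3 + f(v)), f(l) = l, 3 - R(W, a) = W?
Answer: 43524*I*√2 ≈ 61552.0*I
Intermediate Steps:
R(W, a) = 3 - W
w(g) = 36 (w(g) = 6*(3 + 3) = 6*6 = 36)
K(n) = 36*√n
1209*K(-2) = 1209*(36*√(-2)) = 1209*(36*(I*√2)) = 1209*(36*I*√2) = 43524*I*√2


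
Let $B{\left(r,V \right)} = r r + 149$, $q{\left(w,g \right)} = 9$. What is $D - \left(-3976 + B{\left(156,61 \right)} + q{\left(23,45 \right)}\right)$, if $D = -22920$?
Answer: $-43438$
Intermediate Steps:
$B{\left(r,V \right)} = 149 + r^{2}$ ($B{\left(r,V \right)} = r^{2} + 149 = 149 + r^{2}$)
$D - \left(-3976 + B{\left(156,61 \right)} + q{\left(23,45 \right)}\right) = -22920 + \left(\left(3976 - 9\right) - \left(149 + 156^{2}\right)\right) = -22920 + \left(\left(3976 - 9\right) - \left(149 + 24336\right)\right) = -22920 + \left(3967 - 24485\right) = -22920 - 20518 = -43438$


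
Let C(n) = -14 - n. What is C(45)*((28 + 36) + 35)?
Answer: -5841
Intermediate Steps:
C(45)*((28 + 36) + 35) = (-14 - 1*45)*((28 + 36) + 35) = (-14 - 45)*(64 + 35) = -59*99 = -5841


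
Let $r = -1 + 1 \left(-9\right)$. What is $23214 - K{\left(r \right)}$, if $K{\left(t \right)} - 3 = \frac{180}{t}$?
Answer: $23229$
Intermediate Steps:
$r = -10$ ($r = -1 - 9 = -10$)
$K{\left(t \right)} = 3 + \frac{180}{t}$
$23214 - K{\left(r \right)} = 23214 - \left(3 + \frac{180}{-10}\right) = 23214 - \left(3 + 180 \left(- \frac{1}{10}\right)\right) = 23214 - \left(3 - 18\right) = 23214 - -15 = 23214 + 15 = 23229$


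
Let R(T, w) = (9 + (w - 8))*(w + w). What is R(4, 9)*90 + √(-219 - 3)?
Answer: 16200 + I*√222 ≈ 16200.0 + 14.9*I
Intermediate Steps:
R(T, w) = 2*w*(1 + w) (R(T, w) = (9 + (-8 + w))*(2*w) = (1 + w)*(2*w) = 2*w*(1 + w))
R(4, 9)*90 + √(-219 - 3) = (2*9*(1 + 9))*90 + √(-219 - 3) = (2*9*10)*90 + √(-222) = 180*90 + I*√222 = 16200 + I*√222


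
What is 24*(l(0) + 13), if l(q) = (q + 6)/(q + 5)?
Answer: 1704/5 ≈ 340.80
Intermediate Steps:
l(q) = (6 + q)/(5 + q)
24*(l(0) + 13) = 24*((6 + 0)/(5 + 0) + 13) = 24*(6/5 + 13) = 24*(71/5) = 1704/5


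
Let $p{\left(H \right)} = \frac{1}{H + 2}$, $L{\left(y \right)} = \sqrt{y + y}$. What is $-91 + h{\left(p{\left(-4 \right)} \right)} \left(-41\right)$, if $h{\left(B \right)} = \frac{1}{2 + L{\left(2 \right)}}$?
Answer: $- \frac{405}{4} \approx -101.25$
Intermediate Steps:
$L{\left(y \right)} = \sqrt{2} \sqrt{y}$ ($L{\left(y \right)} = \sqrt{2 y} = \sqrt{2} \sqrt{y}$)
$p{\left(H \right)} = \frac{1}{2 + H}$
$h{\left(B \right)} = \frac{1}{4}$ ($h{\left(B \right)} = \frac{1}{2 + \sqrt{2} \sqrt{2}} = \frac{1}{2 + 2} = \frac{1}{4}$)
$-91 + h{\left(p{\left(-4 \right)} \right)} \left(-41\right) = -91 + \frac{1}{4} \left(-41\right) = -91 - \frac{41}{4} = - \frac{405}{4}$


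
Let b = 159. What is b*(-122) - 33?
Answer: -19431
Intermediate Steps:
b*(-122) - 33 = 159*(-122) - 33 = -19398 - 33 = -19431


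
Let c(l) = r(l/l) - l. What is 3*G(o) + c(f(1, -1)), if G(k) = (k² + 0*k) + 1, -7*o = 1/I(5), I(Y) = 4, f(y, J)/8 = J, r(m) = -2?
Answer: 7059/784 ≈ 9.0038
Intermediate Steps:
f(y, J) = 8*J
o = -1/28 (o = -⅐/4 = -⅐*¼ = -1/28 ≈ -0.035714)
c(l) = -2 - l
G(k) = 1 + k² (G(k) = (k² + 0) + 1 = k² + 1 = 1 + k²)
3*G(o) + c(f(1, -1)) = 3*(1 + (-1/28)²) + (-2 - 8*(-1)) = 3*(1 + 1/784) + (-2 - 1*(-8)) = 3*(785/784) + (-2 + 8) = 2355/784 + 6 = 7059/784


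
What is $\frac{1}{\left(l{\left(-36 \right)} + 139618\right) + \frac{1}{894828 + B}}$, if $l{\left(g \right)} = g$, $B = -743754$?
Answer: $\frac{151074}{21087211069} \approx 7.1642 \cdot 10^{-6}$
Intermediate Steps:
$\frac{1}{\left(l{\left(-36 \right)} + 139618\right) + \frac{1}{894828 + B}} = \frac{1}{\left(-36 + 139618\right) + \frac{1}{894828 - 743754}} = \frac{1}{139582 + \frac{1}{151074}} = \frac{1}{\frac{21087211069}{151074}} = \frac{151074}{21087211069}$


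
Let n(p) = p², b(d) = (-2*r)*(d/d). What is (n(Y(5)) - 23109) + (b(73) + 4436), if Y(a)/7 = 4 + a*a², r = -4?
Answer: 796744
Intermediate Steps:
b(d) = 8 (b(d) = (-2*(-4))*(d/d) = 8*1 = 8)
Y(a) = 28 + 7*a³ (Y(a) = 7*(4 + a*a²) = 7*(4 + a³) = 28 + 7*a³)
(n(Y(5)) - 23109) + (b(73) + 4436) = ((28 + 7*5³)² - 23109) + (8 + 4436) = ((28 + 7*125)² - 23109) + 4444 = ((28 + 875)² - 23109) + 4444 = (903² - 23109) + 4444 = (815409 - 23109) + 4444 = 792300 + 4444 = 796744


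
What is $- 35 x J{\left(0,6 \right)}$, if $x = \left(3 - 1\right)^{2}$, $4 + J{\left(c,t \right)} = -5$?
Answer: $1260$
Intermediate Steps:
$J{\left(c,t \right)} = -9$ ($J{\left(c,t \right)} = -4 - 5 = -9$)
$x = 4$ ($x = 2^{2} = 4$)
$- 35 x J{\left(0,6 \right)} = \left(-35\right) 4 \left(-9\right) = \left(-140\right) \left(-9\right) = 1260$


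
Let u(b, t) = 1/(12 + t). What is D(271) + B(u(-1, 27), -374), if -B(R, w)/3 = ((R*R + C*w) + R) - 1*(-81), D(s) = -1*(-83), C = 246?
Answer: 139856924/507 ≈ 2.7585e+5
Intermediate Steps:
D(s) = 83
B(R, w) = -243 - 738*w - 3*R - 3*R**2 (B(R, w) = -3*(((R*R + 246*w) + R) - 1*(-81)) = -3*(((R**2 + 246*w) + R) + 81) = -3*((R + R**2 + 246*w) + 81) = -3*(81 + R + R**2 + 246*w) = -243 - 738*w - 3*R - 3*R**2)
D(271) + B(u(-1, 27), -374) = 83 + (-243 - 738*(-374) - 3/(12 + 27) - 3/(12 + 27)**2) = 83 + (-243 + 276012 - 3/39 - 3*(1/39)**2) = 83 + (-243 + 276012 - 3*1/39 - 3*(1/39)**2) = 83 + (-243 + 276012 - 1/13 - 3*1/1521) = 83 + (-243 + 276012 - 1/13 - 1/507) = 83 + 139814843/507 = 139856924/507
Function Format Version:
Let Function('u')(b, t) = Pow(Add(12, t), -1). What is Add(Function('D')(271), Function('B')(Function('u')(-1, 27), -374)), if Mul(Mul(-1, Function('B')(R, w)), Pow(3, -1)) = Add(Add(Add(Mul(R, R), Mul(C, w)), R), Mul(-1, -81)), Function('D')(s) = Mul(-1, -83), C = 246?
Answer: Rational(139856924, 507) ≈ 2.7585e+5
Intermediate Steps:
Function('D')(s) = 83
Function('B')(R, w) = Add(-243, Mul(-738, w), Mul(-3, R), Mul(-3, Pow(R, 2))) (Function('B')(R, w) = Mul(-3, Add(Add(Add(Mul(R, R), Mul(246, w)), R), Mul(-1, -81))) = Mul(-3, Add(Add(Add(Pow(R, 2), Mul(246, w)), R), 81)) = Mul(-3, Add(Add(R, Pow(R, 2), Mul(246, w)), 81)) = Mul(-3, Add(81, R, Pow(R, 2), Mul(246, w))) = Add(-243, Mul(-738, w), Mul(-3, R), Mul(-3, Pow(R, 2))))
Add(Function('D')(271), Function('B')(Function('u')(-1, 27), -374)) = Add(83, Add(-243, Mul(-738, -374), Mul(-3, Pow(Add(12, 27), -1)), Mul(-3, Pow(Pow(Add(12, 27), -1), 2)))) = Add(83, Add(-243, 276012, Mul(-3, Pow(39, -1)), Mul(-3, Pow(Pow(39, -1), 2)))) = Add(83, Add(-243, 276012, Mul(-3, Rational(1, 39)), Mul(-3, Pow(Rational(1, 39), 2)))) = Add(83, Add(-243, 276012, Rational(-1, 13), Mul(-3, Rational(1, 1521)))) = Add(83, Add(-243, 276012, Rational(-1, 13), Rational(-1, 507))) = Add(83, Rational(139814843, 507)) = Rational(139856924, 507)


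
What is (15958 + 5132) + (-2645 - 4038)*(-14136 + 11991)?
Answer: 14356125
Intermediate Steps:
(15958 + 5132) + (-2645 - 4038)*(-14136 + 11991) = 21090 - 6683*(-2145) = 21090 + 14335035 = 14356125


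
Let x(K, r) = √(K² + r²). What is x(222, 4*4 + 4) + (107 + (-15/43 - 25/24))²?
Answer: 11878602121/1065024 + 2*√12421 ≈ 11376.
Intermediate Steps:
x(222, 4*4 + 4) + (107 + (-15/43 - 25/24))² = √(222² + (4*4 + 4)²) + (107 + (-15/43 - 25/24))² = √(49284 + (16 + 4)²) + (107 + (-15*1/43 - 25*1/24))² = √(49284 + 20²) + (107 + (-15/43 - 25/24))² = √(49284 + 400) + (107 - 1435/1032)² = √49684 + (108989/1032)² = 2*√12421 + 11878602121/1065024 = 11878602121/1065024 + 2*√12421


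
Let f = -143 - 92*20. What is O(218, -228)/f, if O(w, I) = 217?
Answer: -217/1983 ≈ -0.10943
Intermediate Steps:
f = -1983 (f = -143 - 1840 = -1983)
O(218, -228)/f = 217/(-1983) = 217*(-1/1983) = -217/1983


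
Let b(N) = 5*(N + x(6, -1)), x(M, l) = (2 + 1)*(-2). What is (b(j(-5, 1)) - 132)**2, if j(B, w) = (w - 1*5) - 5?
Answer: 42849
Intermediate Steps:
x(M, l) = -6 (x(M, l) = 3*(-2) = -6)
j(B, w) = -10 + w (j(B, w) = (w - 5) - 5 = (-5 + w) - 5 = -10 + w)
b(N) = -30 + 5*N (b(N) = 5*(N - 6) = 5*(-6 + N) = -30 + 5*N)
(b(j(-5, 1)) - 132)**2 = ((-30 + 5*(-10 + 1)) - 132)**2 = ((-30 + 5*(-9)) - 132)**2 = ((-30 - 45) - 132)**2 = (-75 - 132)**2 = (-207)**2 = 42849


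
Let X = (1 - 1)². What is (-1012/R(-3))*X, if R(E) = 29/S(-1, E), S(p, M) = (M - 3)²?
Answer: 0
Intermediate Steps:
S(p, M) = (-3 + M)²
R(E) = 29/(-3 + E)² (R(E) = 29/((-3 + E)²) = 29/(-3 + E)²)
X = 0 (X = 0² = 0)
(-1012/R(-3))*X = -1012*(-3 - 3)²/29*0 = -1012/(29/(-6)²)*0 = -1012/(29*(1/36))*0 = -1012/29/36*0 = -1012*36/29*0 = -36432/29*0 = 0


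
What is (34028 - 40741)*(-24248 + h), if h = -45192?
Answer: 466150720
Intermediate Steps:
(34028 - 40741)*(-24248 + h) = (34028 - 40741)*(-24248 - 45192) = -6713*(-69440) = 466150720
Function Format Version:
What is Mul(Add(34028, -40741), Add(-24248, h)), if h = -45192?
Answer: 466150720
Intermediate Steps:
Mul(Add(34028, -40741), Add(-24248, h)) = Mul(Add(34028, -40741), Add(-24248, -45192)) = Mul(-6713, -69440) = 466150720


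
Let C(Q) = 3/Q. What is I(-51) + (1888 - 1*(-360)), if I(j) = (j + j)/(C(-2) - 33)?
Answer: 51772/23 ≈ 2251.0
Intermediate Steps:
I(j) = -4*j/69 (I(j) = (j + j)/(3/(-2) - 33) = (2*j)/(3*(-½) - 33) = (2*j)/(-3/2 - 33) = (2*j)/(-69/2) = (2*j)*(-2/69) = -4*j/69)
I(-51) + (1888 - 1*(-360)) = -4/69*(-51) + (1888 - 1*(-360)) = 68/23 + (1888 + 360) = 68/23 + 2248 = 51772/23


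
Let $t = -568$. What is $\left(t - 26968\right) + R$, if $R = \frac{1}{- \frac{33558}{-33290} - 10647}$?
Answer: $- \frac{4879449047941}{177202536} \approx -27536.0$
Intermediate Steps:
$R = - \frac{16645}{177202536}$ ($R = \frac{1}{\left(-33558\right) \left(- \frac{1}{33290}\right) - 10647} = \frac{1}{\frac{16779}{16645} - 10647} = \frac{1}{- \frac{177202536}{16645}} = - \frac{16645}{177202536} \approx -9.3932 \cdot 10^{-5}$)
$\left(t - 26968\right) + R = \left(-568 - 26968\right) - \frac{16645}{177202536} = -27536 - \frac{16645}{177202536} = - \frac{4879449047941}{177202536}$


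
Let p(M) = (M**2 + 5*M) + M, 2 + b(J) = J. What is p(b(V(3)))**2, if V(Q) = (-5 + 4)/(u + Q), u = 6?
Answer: 442225/6561 ≈ 67.402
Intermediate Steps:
V(Q) = -1/(6 + Q) (V(Q) = (-5 + 4)/(6 + Q) = -1/(6 + Q))
b(J) = -2 + J
p(M) = M**2 + 6*M
p(b(V(3)))**2 = ((-2 - 1/(6 + 3))*(6 + (-2 - 1/(6 + 3))))**2 = ((-2 - 1/9)*(6 + (-2 - 1/9)))**2 = (-19*(6 - 19/9)/9)**2 = (-19/9*35/9)**2 = (-665/81)**2 = 442225/6561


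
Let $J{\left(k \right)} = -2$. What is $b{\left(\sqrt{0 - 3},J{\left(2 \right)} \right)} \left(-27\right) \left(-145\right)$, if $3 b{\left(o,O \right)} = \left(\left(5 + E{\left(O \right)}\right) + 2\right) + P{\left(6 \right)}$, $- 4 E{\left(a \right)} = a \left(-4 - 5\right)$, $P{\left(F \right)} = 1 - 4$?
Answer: $- \frac{1305}{2} \approx -652.5$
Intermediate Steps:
$P{\left(F \right)} = -3$
$E{\left(a \right)} = \frac{9 a}{4}$ ($E{\left(a \right)} = - \frac{a \left(-4 - 5\right)}{4} = - \frac{a \left(-9\right)}{4} = - \frac{\left(-9\right) a}{4} = \frac{9 a}{4}$)
$b{\left(o,O \right)} = \frac{4}{3} + \frac{3 O}{4}$ ($b{\left(o,O \right)} = \frac{\left(\left(5 + \frac{9 O}{4}\right) + 2\right) - 3}{3} = \frac{\left(7 + \frac{9 O}{4}\right) - 3}{3} = \frac{4 + \frac{9 O}{4}}{3} = \frac{4}{3} + \frac{3 O}{4}$)
$b{\left(\sqrt{0 - 3},J{\left(2 \right)} \right)} \left(-27\right) \left(-145\right) = \left(\frac{4}{3} + \frac{3}{4} \left(-2\right)\right) \left(-27\right) \left(-145\right) = \left(\frac{4}{3} - \frac{3}{2}\right) \left(-27\right) \left(-145\right) = \left(- \frac{1}{6}\right) \left(-27\right) \left(-145\right) = \frac{9}{2} \left(-145\right) = - \frac{1305}{2}$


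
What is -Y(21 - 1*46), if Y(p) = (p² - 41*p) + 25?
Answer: -1675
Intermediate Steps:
Y(p) = 25 + p² - 41*p
-Y(21 - 1*46) = -(25 + (21 - 1*46)² - 41*(21 - 1*46)) = -(25 + (21 - 46)² - 41*(21 - 46)) = -(25 + (-25)² - 41*(-25)) = -(25 + 625 + 1025) = -1*1675 = -1675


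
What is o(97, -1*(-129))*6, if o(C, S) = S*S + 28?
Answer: 100014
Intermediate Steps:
o(C, S) = 28 + S**2 (o(C, S) = S**2 + 28 = 28 + S**2)
o(97, -1*(-129))*6 = (28 + (-1*(-129))**2)*6 = (28 + 129**2)*6 = (28 + 16641)*6 = 16669*6 = 100014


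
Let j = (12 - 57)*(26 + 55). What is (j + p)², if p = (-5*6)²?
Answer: 7535025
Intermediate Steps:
p = 900 (p = (-30)² = 900)
j = -3645 (j = -45*81 = -3645)
(j + p)² = (-3645 + 900)² = (-2745)² = 7535025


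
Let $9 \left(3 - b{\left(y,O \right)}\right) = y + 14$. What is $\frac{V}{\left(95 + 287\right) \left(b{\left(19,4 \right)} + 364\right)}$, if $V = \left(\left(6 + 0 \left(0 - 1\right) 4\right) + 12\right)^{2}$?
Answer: $\frac{243}{104095} \approx 0.0023344$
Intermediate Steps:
$b{\left(y,O \right)} = \frac{13}{9} - \frac{y}{9}$ ($b{\left(y,O \right)} = 3 - \frac{y + 14}{9} = 3 - \frac{14 + y}{9} = 3 - \left(\frac{14}{9} + \frac{y}{9}\right) = \frac{13}{9} - \frac{y}{9}$)
$V = 324$ ($V = \left(\left(6 + 0 \left(-1\right) 4\right) + 12\right)^{2} = \left(\left(6 + 0 \cdot 4\right) + 12\right)^{2} = \left(\left(6 + 0\right) + 12\right)^{2} = \left(6 + 12\right)^{2} = 18^{2} = 324$)
$\frac{V}{\left(95 + 287\right) \left(b{\left(19,4 \right)} + 364\right)} = \frac{324}{\left(95 + 287\right) \left(\left(\frac{13}{9} - \frac{19}{9}\right) + 364\right)} = \frac{324}{382 \left(\left(\frac{13}{9} - \frac{19}{9}\right) + 364\right)} = \frac{324}{382 \left(- \frac{2}{3} + 364\right)} = \frac{324}{382 \cdot \frac{1090}{3}} = \frac{324}{\frac{416380}{3}} = 324 \cdot \frac{3}{416380} = \frac{243}{104095}$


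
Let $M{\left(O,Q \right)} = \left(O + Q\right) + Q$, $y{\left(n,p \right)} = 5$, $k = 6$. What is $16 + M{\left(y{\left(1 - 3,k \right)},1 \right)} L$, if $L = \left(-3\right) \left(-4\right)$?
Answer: $100$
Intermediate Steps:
$M{\left(O,Q \right)} = O + 2 Q$
$L = 12$
$16 + M{\left(y{\left(1 - 3,k \right)},1 \right)} L = 16 + \left(5 + 2 \cdot 1\right) 12 = 16 + \left(5 + 2\right) 12 = 16 + 7 \cdot 12 = 16 + 84 = 100$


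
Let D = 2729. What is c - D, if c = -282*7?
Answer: -4703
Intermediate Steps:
c = -1974
c - D = -1974 - 1*2729 = -1974 - 2729 = -4703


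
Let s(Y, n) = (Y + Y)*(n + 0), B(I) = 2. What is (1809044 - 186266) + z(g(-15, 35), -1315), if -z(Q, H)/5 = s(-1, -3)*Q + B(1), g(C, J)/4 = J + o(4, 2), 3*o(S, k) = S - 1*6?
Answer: 1618648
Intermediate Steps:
o(S, k) = -2 + S/3 (o(S, k) = (S - 1*6)/3 = (S - 6)/3 = (-6 + S)/3 = -2 + S/3)
s(Y, n) = 2*Y*n (s(Y, n) = (2*Y)*n = 2*Y*n)
g(C, J) = -8/3 + 4*J (g(C, J) = 4*(J + (-2 + (⅓)*4)) = 4*(J + (-2 + 4/3)) = 4*(J - ⅔) = 4*(-⅔ + J) = -8/3 + 4*J)
z(Q, H) = -10 - 30*Q (z(Q, H) = -5*((2*(-1)*(-3))*Q + 2) = -5*(6*Q + 2) = -5*(2 + 6*Q) = -10 - 30*Q)
(1809044 - 186266) + z(g(-15, 35), -1315) = (1809044 - 186266) + (-10 - 30*(-8/3 + 4*35)) = 1622778 + (-10 - 30*(-8/3 + 140)) = 1622778 + (-10 - 30*412/3) = 1622778 + (-10 - 4120) = 1622778 - 4130 = 1618648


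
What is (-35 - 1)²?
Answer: 1296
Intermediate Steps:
(-35 - 1)² = (-36)² = 1296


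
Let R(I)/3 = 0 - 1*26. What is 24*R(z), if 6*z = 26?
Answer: -1872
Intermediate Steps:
z = 13/3 (z = (⅙)*26 = 13/3 ≈ 4.3333)
R(I) = -78 (R(I) = 3*(0 - 1*26) = 3*(0 - 26) = 3*(-26) = -78)
24*R(z) = 24*(-78) = -1872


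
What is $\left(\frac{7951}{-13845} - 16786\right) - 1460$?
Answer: $- \frac{252623821}{13845} \approx -18247.0$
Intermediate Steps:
$\left(\frac{7951}{-13845} - 16786\right) - 1460 = \left(7951 \left(- \frac{1}{13845}\right) - 16786\right) - 1460 = \left(- \frac{7951}{13845} - 16786\right) - 1460 = - \frac{232410121}{13845} - 1460 = - \frac{252623821}{13845}$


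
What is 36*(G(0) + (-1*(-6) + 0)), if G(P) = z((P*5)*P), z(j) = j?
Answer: 216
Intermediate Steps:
G(P) = 5*P**2 (G(P) = (P*5)*P = (5*P)*P = 5*P**2)
36*(G(0) + (-1*(-6) + 0)) = 36*(5*0**2 + (-1*(-6) + 0)) = 36*(5*0 + (6 + 0)) = 36*(0 + 6) = 36*6 = 216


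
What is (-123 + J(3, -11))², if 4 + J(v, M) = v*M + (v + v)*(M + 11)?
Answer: 25600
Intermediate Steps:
J(v, M) = -4 + M*v + 2*v*(11 + M) (J(v, M) = -4 + (v*M + (v + v)*(M + 11)) = -4 + (M*v + (2*v)*(11 + M)) = -4 + (M*v + 2*v*(11 + M)) = -4 + M*v + 2*v*(11 + M))
(-123 + J(3, -11))² = (-123 + (-4 + 22*3 + 3*(-11)*3))² = (-123 + (-4 + 66 - 99))² = (-123 - 37)² = (-160)² = 25600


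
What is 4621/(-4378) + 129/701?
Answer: -2674559/3068978 ≈ -0.87148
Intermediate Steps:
4621/(-4378) + 129/701 = 4621*(-1/4378) + 129*(1/701) = -4621/4378 + 129/701 = -2674559/3068978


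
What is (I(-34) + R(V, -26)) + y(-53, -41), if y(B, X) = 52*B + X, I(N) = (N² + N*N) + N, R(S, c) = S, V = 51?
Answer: -468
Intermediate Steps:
I(N) = N + 2*N² (I(N) = (N² + N²) + N = 2*N² + N = N + 2*N²)
y(B, X) = X + 52*B
(I(-34) + R(V, -26)) + y(-53, -41) = (-34*(1 + 2*(-34)) + 51) + (-41 + 52*(-53)) = (-34*(1 - 68) + 51) + (-41 - 2756) = (-34*(-67) + 51) - 2797 = (2278 + 51) - 2797 = 2329 - 2797 = -468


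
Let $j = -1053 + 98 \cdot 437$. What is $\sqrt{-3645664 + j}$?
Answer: $i \sqrt{3603891} \approx 1898.4 i$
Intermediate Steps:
$j = 41773$ ($j = -1053 + 42826 = 41773$)
$\sqrt{-3645664 + j} = \sqrt{-3645664 + 41773} = \sqrt{-3603891} = i \sqrt{3603891}$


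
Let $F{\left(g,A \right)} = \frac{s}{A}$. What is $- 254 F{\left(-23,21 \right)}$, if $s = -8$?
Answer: $\frac{2032}{21} \approx 96.762$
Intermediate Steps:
$F{\left(g,A \right)} = - \frac{8}{A}$
$- 254 F{\left(-23,21 \right)} = - 254 \left(- \frac{8}{21}\right) = - 254 \left(\left(-8\right) \frac{1}{21}\right) = \left(-254\right) \left(- \frac{8}{21}\right) = \frac{2032}{21}$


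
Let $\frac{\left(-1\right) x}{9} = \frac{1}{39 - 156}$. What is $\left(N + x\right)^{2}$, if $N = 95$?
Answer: $\frac{1527696}{169} \approx 9039.6$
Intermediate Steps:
$x = \frac{1}{13}$ ($x = - \frac{9}{39 - 156} = - \frac{9}{-117} = \left(-9\right) \left(- \frac{1}{117}\right) = \frac{1}{13} \approx 0.076923$)
$\left(N + x\right)^{2} = \left(95 + \frac{1}{13}\right)^{2} = \left(\frac{1236}{13}\right)^{2} = \frac{1527696}{169}$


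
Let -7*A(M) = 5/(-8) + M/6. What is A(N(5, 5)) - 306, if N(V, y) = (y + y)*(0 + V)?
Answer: -51593/168 ≈ -307.10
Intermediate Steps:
N(V, y) = 2*V*y (N(V, y) = (2*y)*V = 2*V*y)
A(M) = 5/56 - M/42 (A(M) = -(5/(-8) + M/6)/7 = -(5*(-⅛) + M*(⅙))/7 = -(-5/8 + M/6)/7 = 5/56 - M/42)
A(N(5, 5)) - 306 = (5/56 - 5*5/21) - 306 = (5/56 - 1/42*50) - 306 = (5/56 - 25/21) - 306 = -185/168 - 306 = -51593/168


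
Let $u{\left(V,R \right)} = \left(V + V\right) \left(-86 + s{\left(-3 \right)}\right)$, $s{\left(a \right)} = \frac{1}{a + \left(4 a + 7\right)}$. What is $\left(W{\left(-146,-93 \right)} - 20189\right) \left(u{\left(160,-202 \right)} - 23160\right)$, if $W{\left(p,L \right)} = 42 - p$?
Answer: $1014450720$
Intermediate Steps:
$s{\left(a \right)} = \frac{1}{7 + 5 a}$ ($s{\left(a \right)} = \frac{1}{a + \left(7 + 4 a\right)} = \frac{1}{7 + 5 a}$)
$u{\left(V,R \right)} = - \frac{689 V}{4}$ ($u{\left(V,R \right)} = \left(V + V\right) \left(-86 + \frac{1}{7 + 5 \left(-3\right)}\right) = 2 V \left(-86 + \frac{1}{7 - 15}\right) = 2 V \left(-86 + \frac{1}{-8}\right) = 2 V \left(-86 - \frac{1}{8}\right) = 2 V \left(- \frac{689}{8}\right) = - \frac{689 V}{4}$)
$\left(W{\left(-146,-93 \right)} - 20189\right) \left(u{\left(160,-202 \right)} - 23160\right) = \left(\left(42 - -146\right) - 20189\right) \left(\left(- \frac{689}{4}\right) 160 - 23160\right) = \left(\left(42 + 146\right) - 20189\right) \left(-27560 - 23160\right) = \left(188 - 20189\right) \left(-50720\right) = \left(-20001\right) \left(-50720\right) = 1014450720$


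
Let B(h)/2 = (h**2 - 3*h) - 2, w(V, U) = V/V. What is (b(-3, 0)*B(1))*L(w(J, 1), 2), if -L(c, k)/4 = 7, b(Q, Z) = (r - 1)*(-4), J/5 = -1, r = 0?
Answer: 896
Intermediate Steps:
J = -5 (J = 5*(-1) = -5)
w(V, U) = 1
b(Q, Z) = 4 (b(Q, Z) = (0 - 1)*(-4) = -1*(-4) = 4)
B(h) = -4 - 6*h + 2*h**2 (B(h) = 2*((h**2 - 3*h) - 2) = 2*(-2 + h**2 - 3*h) = -4 - 6*h + 2*h**2)
L(c, k) = -28 (L(c, k) = -4*7 = -28)
(b(-3, 0)*B(1))*L(w(J, 1), 2) = (4*(-4 - 6*1 + 2*1**2))*(-28) = (4*(-4 - 6 + 2*1))*(-28) = (4*(-4 - 6 + 2))*(-28) = (4*(-8))*(-28) = -32*(-28) = 896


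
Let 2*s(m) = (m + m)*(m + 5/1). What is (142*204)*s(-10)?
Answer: 1448400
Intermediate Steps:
s(m) = m*(5 + m) (s(m) = ((m + m)*(m + 5/1))/2 = ((2*m)*(m + 5*1))/2 = ((2*m)*(m + 5))/2 = ((2*m)*(5 + m))/2 = (2*m*(5 + m))/2 = m*(5 + m))
(142*204)*s(-10) = (142*204)*(-10*(5 - 10)) = 28968*(-10*(-5)) = 28968*50 = 1448400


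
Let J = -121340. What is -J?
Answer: 121340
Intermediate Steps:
-J = -1*(-121340) = 121340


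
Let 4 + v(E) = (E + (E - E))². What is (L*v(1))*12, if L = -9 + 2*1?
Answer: 252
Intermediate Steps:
v(E) = -4 + E² (v(E) = -4 + (E + (E - E))² = -4 + (E + 0)² = -4 + E²)
L = -7 (L = -9 + 2 = -7)
(L*v(1))*12 = -7*(-4 + 1²)*12 = -7*(-4 + 1)*12 = -7*(-3)*12 = 21*12 = 252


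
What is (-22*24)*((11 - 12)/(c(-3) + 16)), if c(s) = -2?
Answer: 264/7 ≈ 37.714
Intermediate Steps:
(-22*24)*((11 - 12)/(c(-3) + 16)) = (-22*24)*((11 - 12)/(-2 + 16)) = -(-528)/14 = -528*(-1/14) = 264/7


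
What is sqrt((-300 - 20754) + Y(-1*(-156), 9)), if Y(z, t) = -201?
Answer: I*sqrt(21255) ≈ 145.79*I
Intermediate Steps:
sqrt((-300 - 20754) + Y(-1*(-156), 9)) = sqrt((-300 - 20754) - 201) = sqrt(-21054 - 201) = sqrt(-21255) = I*sqrt(21255)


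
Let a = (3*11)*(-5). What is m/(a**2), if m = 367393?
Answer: 367393/27225 ≈ 13.495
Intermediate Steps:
a = -165 (a = 33*(-5) = -165)
m/(a**2) = 367393/((-165)**2) = 367393/27225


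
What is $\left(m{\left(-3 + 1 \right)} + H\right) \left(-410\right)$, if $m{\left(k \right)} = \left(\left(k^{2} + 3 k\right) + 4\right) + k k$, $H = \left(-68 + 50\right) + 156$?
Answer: $-59040$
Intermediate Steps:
$H = 138$ ($H = -18 + 156 = 138$)
$m{\left(k \right)} = 4 + 2 k^{2} + 3 k$ ($m{\left(k \right)} = \left(4 + k^{2} + 3 k\right) + k^{2} = 4 + 2 k^{2} + 3 k$)
$\left(m{\left(-3 + 1 \right)} + H\right) \left(-410\right) = \left(\left(4 + 2 \left(-3 + 1\right)^{2} + 3 \left(-3 + 1\right)\right) + 138\right) \left(-410\right) = \left(\left(4 + 2 \left(-2\right)^{2} + 3 \left(-2\right)\right) + 138\right) \left(-410\right) = \left(\left(4 + 2 \cdot 4 - 6\right) + 138\right) \left(-410\right) = \left(\left(4 + 8 - 6\right) + 138\right) \left(-410\right) = \left(6 + 138\right) \left(-410\right) = 144 \left(-410\right) = -59040$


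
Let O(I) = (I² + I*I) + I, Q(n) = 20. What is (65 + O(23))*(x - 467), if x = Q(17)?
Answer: -512262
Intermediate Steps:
x = 20
O(I) = I + 2*I² (O(I) = (I² + I²) + I = 2*I² + I = I + 2*I²)
(65 + O(23))*(x - 467) = (65 + 23*(1 + 2*23))*(20 - 467) = (65 + 23*(1 + 46))*(-447) = (65 + 23*47)*(-447) = (65 + 1081)*(-447) = 1146*(-447) = -512262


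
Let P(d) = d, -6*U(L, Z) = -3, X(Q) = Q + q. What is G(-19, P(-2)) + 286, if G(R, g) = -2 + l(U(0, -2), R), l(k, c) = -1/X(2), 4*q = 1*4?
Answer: 851/3 ≈ 283.67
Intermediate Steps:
q = 1 (q = (1*4)/4 = (¼)*4 = 1)
X(Q) = 1 + Q (X(Q) = Q + 1 = 1 + Q)
U(L, Z) = ½ (U(L, Z) = -⅙*(-3) = ½)
l(k, c) = -⅓ (l(k, c) = -1/(1 + 2) = -1/3 = -1*⅓ = -⅓)
G(R, g) = -7/3 (G(R, g) = -2 - ⅓ = -7/3)
G(-19, P(-2)) + 286 = -7/3 + 286 = 851/3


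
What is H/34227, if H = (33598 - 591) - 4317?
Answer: 28690/34227 ≈ 0.83823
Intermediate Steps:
H = 28690 (H = 33007 - 4317 = 28690)
H/34227 = 28690/34227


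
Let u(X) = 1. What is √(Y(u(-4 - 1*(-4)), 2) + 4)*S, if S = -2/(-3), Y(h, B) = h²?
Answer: 2*√5/3 ≈ 1.4907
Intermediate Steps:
S = ⅔ (S = -2*(-⅓) = ⅔ ≈ 0.66667)
√(Y(u(-4 - 1*(-4)), 2) + 4)*S = √(1² + 4)*(⅔) = √(1 + 4)*(⅔) = √5*(⅔) = 2*√5/3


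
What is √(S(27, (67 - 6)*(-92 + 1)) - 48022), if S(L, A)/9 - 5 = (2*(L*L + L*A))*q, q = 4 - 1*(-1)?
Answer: I*√13471297 ≈ 3670.3*I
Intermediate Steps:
q = 5 (q = 4 + 1 = 5)
S(L, A) = 45 + 90*L² + 90*A*L (S(L, A) = 45 + 9*((2*(L*L + L*A))*5) = 45 + 9*((2*(L² + A*L))*5) = 45 + 9*((2*L² + 2*A*L)*5) = 45 + 9*(10*L² + 10*A*L) = 45 + (90*L² + 90*A*L) = 45 + 90*L² + 90*A*L)
√(S(27, (67 - 6)*(-92 + 1)) - 48022) = √((45 + 90*27² + 90*((67 - 6)*(-92 + 1))*27) - 48022) = √((45 + 90*729 + 90*(61*(-91))*27) - 48022) = √((45 + 65610 + 90*(-5551)*27) - 48022) = √((45 + 65610 - 13488930) - 48022) = √(-13423275 - 48022) = √(-13471297) = I*√13471297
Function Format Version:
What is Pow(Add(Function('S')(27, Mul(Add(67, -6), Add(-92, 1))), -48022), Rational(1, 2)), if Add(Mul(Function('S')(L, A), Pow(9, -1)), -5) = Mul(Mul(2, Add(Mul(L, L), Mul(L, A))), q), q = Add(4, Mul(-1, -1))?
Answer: Mul(I, Pow(13471297, Rational(1, 2))) ≈ Mul(3670.3, I)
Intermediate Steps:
q = 5 (q = Add(4, 1) = 5)
Function('S')(L, A) = Add(45, Mul(90, Pow(L, 2)), Mul(90, A, L)) (Function('S')(L, A) = Add(45, Mul(9, Mul(Mul(2, Add(Mul(L, L), Mul(L, A))), 5))) = Add(45, Mul(9, Mul(Mul(2, Add(Pow(L, 2), Mul(A, L))), 5))) = Add(45, Mul(9, Mul(Add(Mul(2, Pow(L, 2)), Mul(2, A, L)), 5))) = Add(45, Mul(9, Add(Mul(10, Pow(L, 2)), Mul(10, A, L)))) = Add(45, Add(Mul(90, Pow(L, 2)), Mul(90, A, L))) = Add(45, Mul(90, Pow(L, 2)), Mul(90, A, L)))
Pow(Add(Function('S')(27, Mul(Add(67, -6), Add(-92, 1))), -48022), Rational(1, 2)) = Pow(Add(Add(45, Mul(90, Pow(27, 2)), Mul(90, Mul(Add(67, -6), Add(-92, 1)), 27)), -48022), Rational(1, 2)) = Pow(Add(Add(45, Mul(90, 729), Mul(90, Mul(61, -91), 27)), -48022), Rational(1, 2)) = Pow(Add(Add(45, 65610, Mul(90, -5551, 27)), -48022), Rational(1, 2)) = Pow(Add(Add(45, 65610, -13488930), -48022), Rational(1, 2)) = Pow(Add(-13423275, -48022), Rational(1, 2)) = Pow(-13471297, Rational(1, 2)) = Mul(I, Pow(13471297, Rational(1, 2)))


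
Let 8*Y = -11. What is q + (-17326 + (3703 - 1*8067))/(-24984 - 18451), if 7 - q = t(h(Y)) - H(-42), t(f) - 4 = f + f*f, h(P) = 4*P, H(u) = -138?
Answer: -5533641/34748 ≈ -159.25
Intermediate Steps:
Y = -11/8 (Y = (⅛)*(-11) = -11/8 ≈ -1.3750)
t(f) = 4 + f + f² (t(f) = 4 + (f + f*f) = 4 + (f + f²) = 4 + f + f²)
q = -639/4 (q = 7 - ((4 + 4*(-11/8) + (4*(-11/8))²) - 1*(-138)) = 7 - ((4 - 11/2 + (-11/2)²) + 138) = 7 - ((4 - 11/2 + 121/4) + 138) = 7 - (115/4 + 138) = 7 - 1*667/4 = 7 - 667/4 = -639/4 ≈ -159.75)
q + (-17326 + (3703 - 1*8067))/(-24984 - 18451) = -639/4 + (-17326 + (3703 - 1*8067))/(-24984 - 18451) = -639/4 + (-17326 + (3703 - 8067))/(-43435) = -639/4 + (-17326 - 4364)*(-1/43435) = -639/4 - 21690*(-1/43435) = -639/4 + 4338/8687 = -5533641/34748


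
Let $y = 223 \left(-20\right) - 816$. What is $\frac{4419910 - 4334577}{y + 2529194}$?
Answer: $\frac{85333}{2523918} \approx 0.03381$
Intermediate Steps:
$y = -5276$ ($y = -4460 - 816 = -5276$)
$\frac{4419910 - 4334577}{y + 2529194} = \frac{4419910 - 4334577}{-5276 + 2529194} = \frac{85333}{2523918}$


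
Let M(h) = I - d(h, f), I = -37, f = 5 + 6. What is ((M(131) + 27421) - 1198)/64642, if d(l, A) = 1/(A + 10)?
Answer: 549905/1357482 ≈ 0.40509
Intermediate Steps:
f = 11
d(l, A) = 1/(10 + A)
M(h) = -778/21 (M(h) = -37 - 1/(10 + 11) = -37 - 1/21 = -778/21)
((M(131) + 27421) - 1198)/64642 = ((-778/21 + 27421) - 1198)/64642 = (575063/21 - 1198)*(1/64642) = (549905/21)*(1/64642) = 549905/1357482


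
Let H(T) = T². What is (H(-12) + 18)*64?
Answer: 10368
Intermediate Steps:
(H(-12) + 18)*64 = ((-12)² + 18)*64 = (144 + 18)*64 = 162*64 = 10368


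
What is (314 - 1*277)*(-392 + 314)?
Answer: -2886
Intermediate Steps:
(314 - 1*277)*(-392 + 314) = (314 - 277)*(-78) = 37*(-78) = -2886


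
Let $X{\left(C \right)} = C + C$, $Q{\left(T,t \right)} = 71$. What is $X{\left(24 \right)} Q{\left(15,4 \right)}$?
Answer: $3408$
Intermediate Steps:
$X{\left(C \right)} = 2 C$
$X{\left(24 \right)} Q{\left(15,4 \right)} = 2 \cdot 24 \cdot 71 = 48 \cdot 71 = 3408$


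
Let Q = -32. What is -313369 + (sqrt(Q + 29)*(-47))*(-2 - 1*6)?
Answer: -313369 + 376*I*sqrt(3) ≈ -3.1337e+5 + 651.25*I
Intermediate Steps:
-313369 + (sqrt(Q + 29)*(-47))*(-2 - 1*6) = -313369 + (sqrt(-32 + 29)*(-47))*(-2 - 1*6) = -313369 + (sqrt(-3)*(-47))*(-2 - 6) = -313369 + ((I*sqrt(3))*(-47))*(-8) = -313369 - 47*I*sqrt(3)*(-8) = -313369 + 376*I*sqrt(3)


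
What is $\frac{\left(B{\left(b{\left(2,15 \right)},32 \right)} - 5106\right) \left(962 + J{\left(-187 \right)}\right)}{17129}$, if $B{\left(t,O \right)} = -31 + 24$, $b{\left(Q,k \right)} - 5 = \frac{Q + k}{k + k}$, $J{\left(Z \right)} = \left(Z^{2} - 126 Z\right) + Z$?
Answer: $- \frac{303231578}{17129} \approx -17703.0$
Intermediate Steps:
$J{\left(Z \right)} = Z^{2} - 125 Z$
$b{\left(Q,k \right)} = 5 + \frac{Q + k}{2 k}$ ($b{\left(Q,k \right)} = 5 + \frac{Q + k}{k + k} = 5 + \frac{Q + k}{2 k}$)
$B{\left(t,O \right)} = -7$
$\frac{\left(B{\left(b{\left(2,15 \right)},32 \right)} - 5106\right) \left(962 + J{\left(-187 \right)}\right)}{17129} = \frac{\left(-7 - 5106\right) \left(962 - 187 \left(-125 - 187\right)\right)}{17129} = - 5113 \left(962 - -58344\right) \frac{1}{17129} = - 5113 \left(962 + 58344\right) \frac{1}{17129} = \left(-5113\right) 59306 \cdot \frac{1}{17129} = \left(-303231578\right) \frac{1}{17129} = - \frac{303231578}{17129}$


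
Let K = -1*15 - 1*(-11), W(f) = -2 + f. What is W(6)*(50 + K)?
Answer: 184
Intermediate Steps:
K = -4 (K = -15 + 11 = -4)
W(6)*(50 + K) = (-2 + 6)*(50 - 4) = 4*46 = 184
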